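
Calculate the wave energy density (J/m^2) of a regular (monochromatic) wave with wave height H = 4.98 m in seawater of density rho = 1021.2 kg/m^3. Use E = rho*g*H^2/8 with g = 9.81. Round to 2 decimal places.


E = (1/8) * rho * g * H^2
E = (1/8) * 1021.2 * 9.81 * 4.98^2
E = 0.125 * 1021.2 * 9.81 * 24.8004
E = 31056.21 J/m^2

31056.21


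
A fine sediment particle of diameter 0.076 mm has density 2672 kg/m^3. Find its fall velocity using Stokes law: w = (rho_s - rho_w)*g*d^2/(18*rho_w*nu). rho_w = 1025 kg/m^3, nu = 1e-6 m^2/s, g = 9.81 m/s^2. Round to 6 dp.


w = (rho_s - rho_w) * g * d^2 / (18 * rho_w * nu)
d = 0.076 mm = 0.000076 m
rho_s - rho_w = 2672 - 1025 = 1647
Numerator = 1647 * 9.81 * (0.000076)^2 = 0.000093323236
Denominator = 18 * 1025 * 1e-6 = 0.018450
w = 0.005058 m/s

0.005058


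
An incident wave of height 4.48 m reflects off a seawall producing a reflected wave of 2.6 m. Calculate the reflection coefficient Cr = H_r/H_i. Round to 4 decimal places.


Cr = H_r / H_i
Cr = 2.6 / 4.48
Cr = 0.5804

0.5804


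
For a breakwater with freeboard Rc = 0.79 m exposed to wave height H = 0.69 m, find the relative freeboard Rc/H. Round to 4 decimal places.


Relative freeboard = Rc / H
= 0.79 / 0.69
= 1.1449

1.1449


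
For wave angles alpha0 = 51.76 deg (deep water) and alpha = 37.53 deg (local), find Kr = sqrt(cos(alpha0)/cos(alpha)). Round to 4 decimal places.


Kr = sqrt(cos(alpha0) / cos(alpha))
cos(51.76) = 0.618957
cos(37.53) = 0.793034
Kr = sqrt(0.618957 / 0.793034)
Kr = sqrt(0.780492)
Kr = 0.8835

0.8835


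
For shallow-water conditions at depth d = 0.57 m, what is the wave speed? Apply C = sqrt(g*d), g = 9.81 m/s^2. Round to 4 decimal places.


Using the shallow-water approximation:
C = sqrt(g * d) = sqrt(9.81 * 0.57)
C = sqrt(5.5917)
C = 2.3647 m/s

2.3647


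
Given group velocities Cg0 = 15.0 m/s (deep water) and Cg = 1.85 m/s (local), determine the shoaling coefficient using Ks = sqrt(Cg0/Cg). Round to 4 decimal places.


Ks = sqrt(Cg0 / Cg)
Ks = sqrt(15.0 / 1.85)
Ks = sqrt(8.1081)
Ks = 2.8475

2.8475


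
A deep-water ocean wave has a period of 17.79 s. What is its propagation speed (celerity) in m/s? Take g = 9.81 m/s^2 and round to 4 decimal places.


We use the deep-water celerity formula:
C = g * T / (2 * pi)
C = 9.81 * 17.79 / (2 * 3.14159...)
C = 174.519900 / 6.283185
C = 27.7757 m/s

27.7757


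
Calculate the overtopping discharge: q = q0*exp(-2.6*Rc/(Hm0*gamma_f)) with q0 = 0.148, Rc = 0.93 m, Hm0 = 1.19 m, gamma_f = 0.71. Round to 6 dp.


q = q0 * exp(-2.6 * Rc / (Hm0 * gamma_f))
Exponent = -2.6 * 0.93 / (1.19 * 0.71)
= -2.6 * 0.93 / 0.8449
= -2.861877
exp(-2.861877) = 0.057161
q = 0.148 * 0.057161
q = 0.008460 m^3/s/m

0.008460


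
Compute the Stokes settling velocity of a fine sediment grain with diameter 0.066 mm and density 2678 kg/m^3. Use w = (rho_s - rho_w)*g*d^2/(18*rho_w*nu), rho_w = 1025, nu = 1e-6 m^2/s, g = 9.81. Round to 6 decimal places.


w = (rho_s - rho_w) * g * d^2 / (18 * rho_w * nu)
d = 0.066 mm = 0.000066 m
rho_s - rho_w = 2678 - 1025 = 1653
Numerator = 1653 * 9.81 * (0.000066)^2 = 0.000070636591
Denominator = 18 * 1025 * 1e-6 = 0.018450
w = 0.003829 m/s

0.003829


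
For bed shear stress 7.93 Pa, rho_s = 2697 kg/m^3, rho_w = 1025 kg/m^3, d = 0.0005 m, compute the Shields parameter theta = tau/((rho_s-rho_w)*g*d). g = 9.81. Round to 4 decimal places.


theta = tau / ((rho_s - rho_w) * g * d)
rho_s - rho_w = 2697 - 1025 = 1672
Denominator = 1672 * 9.81 * 0.0005 = 8.201160
theta = 7.93 / 8.201160
theta = 0.9669

0.9669


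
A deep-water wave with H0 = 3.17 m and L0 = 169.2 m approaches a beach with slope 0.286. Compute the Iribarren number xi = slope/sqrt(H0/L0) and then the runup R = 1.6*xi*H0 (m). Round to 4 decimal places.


xi = slope / sqrt(H0/L0)
H0/L0 = 3.17/169.2 = 0.018735
sqrt(0.018735) = 0.136877
xi = 0.286 / 0.136877 = 2.089472
R = 1.6 * xi * H0 = 1.6 * 2.089472 * 3.17
R = 10.5978 m

10.5978


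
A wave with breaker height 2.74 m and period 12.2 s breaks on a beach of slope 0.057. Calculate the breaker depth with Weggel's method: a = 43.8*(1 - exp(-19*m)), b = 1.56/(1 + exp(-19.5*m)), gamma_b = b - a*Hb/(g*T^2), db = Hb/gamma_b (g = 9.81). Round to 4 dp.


a = 43.8 * (1 - exp(-19 * m))
exp(-19 * 0.057) = exp(-1.0830) = 0.338578
a = 43.8 * (1 - 0.338578) = 28.970272
b = 1.56 / (1 + exp(-19.5 * m))
exp(-19.5 * 0.057) = exp(-1.1115) = 0.329065
b = 1.56 / (1 + 0.329065) = 1.173757
Hb / (g * T^2) = 2.74 / (9.81 * 12.2^2) = 2.74 / 1460.1204 = 0.00187656
gamma_b = b - a * Hb/(g*T^2) = 1.173757 - 28.970272 * 0.00187656 = 1.119393
db = Hb / gamma_b = 2.74 / 1.119393
db = 2.4478 m

2.4478


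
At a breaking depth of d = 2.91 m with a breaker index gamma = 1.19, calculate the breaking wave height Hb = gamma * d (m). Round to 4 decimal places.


Hb = gamma * d
Hb = 1.19 * 2.91
Hb = 3.4629 m

3.4629


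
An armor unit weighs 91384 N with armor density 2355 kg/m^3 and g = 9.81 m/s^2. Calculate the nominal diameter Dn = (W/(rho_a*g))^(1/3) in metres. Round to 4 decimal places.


V = W / (rho_a * g)
V = 91384 / (2355 * 9.81)
V = 91384 / 23102.55
V = 3.955581 m^3
Dn = V^(1/3) = 3.955581^(1/3)
Dn = 1.5815 m

1.5815


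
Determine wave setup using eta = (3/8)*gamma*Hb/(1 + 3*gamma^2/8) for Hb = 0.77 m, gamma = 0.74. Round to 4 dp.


eta = (3/8) * gamma * Hb / (1 + 3*gamma^2/8)
Numerator = (3/8) * 0.74 * 0.77 = 0.213675
Denominator = 1 + 3*0.74^2/8 = 1 + 0.205350 = 1.205350
eta = 0.213675 / 1.205350
eta = 0.1773 m

0.1773


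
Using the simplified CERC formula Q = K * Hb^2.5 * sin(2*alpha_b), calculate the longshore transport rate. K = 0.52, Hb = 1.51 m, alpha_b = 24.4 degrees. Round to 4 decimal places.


Q = K * Hb^2.5 * sin(2 * alpha_b)
Hb^2.5 = 1.51^2.5 = 2.801834
sin(2 * 24.4) = sin(48.8) = 0.752415
Q = 0.52 * 2.801834 * 0.752415
Q = 1.0962 m^3/s

1.0962


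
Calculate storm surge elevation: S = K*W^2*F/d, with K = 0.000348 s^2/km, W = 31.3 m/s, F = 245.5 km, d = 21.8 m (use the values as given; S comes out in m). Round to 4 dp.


S = K * W^2 * F / d
W^2 = 31.3^2 = 979.69
S = 0.000348 * 979.69 * 245.5 / 21.8
Numerator = 0.000348 * 979.69 * 245.5 = 83.698835
S = 83.698835 / 21.8 = 3.8394 m

3.8394


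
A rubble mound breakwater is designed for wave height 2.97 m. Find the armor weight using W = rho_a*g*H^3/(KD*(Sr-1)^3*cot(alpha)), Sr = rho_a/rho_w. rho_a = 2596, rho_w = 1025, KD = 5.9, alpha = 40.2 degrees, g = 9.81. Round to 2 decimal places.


Sr = rho_a / rho_w = 2596 / 1025 = 2.532683
(Sr - 1) = 1.532683
(Sr - 1)^3 = 3.600451
cot(40.2) = 1 / tan(40.2) = 1 / 0.845066 = 1.183340
Numerator = 2596 * 9.81 * 2.97^3 = 667180.0376
Denominator = 5.9 * 3.600451 * 1.183340 = 25.137298
W = 667180.0376 / 25.137298
W = 26541.44 N

26541.44


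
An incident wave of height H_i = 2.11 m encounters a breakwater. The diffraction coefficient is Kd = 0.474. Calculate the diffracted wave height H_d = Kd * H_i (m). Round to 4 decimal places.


H_d = Kd * H_i
H_d = 0.474 * 2.11
H_d = 1.0001 m

1.0001


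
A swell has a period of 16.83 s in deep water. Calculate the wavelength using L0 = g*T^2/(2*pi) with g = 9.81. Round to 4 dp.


L0 = g * T^2 / (2 * pi)
L0 = 9.81 * 16.83^2 / (2 * pi)
L0 = 9.81 * 283.2489 / 6.28319
L0 = 2778.6717 / 6.28319
L0 = 442.2393 m

442.2393


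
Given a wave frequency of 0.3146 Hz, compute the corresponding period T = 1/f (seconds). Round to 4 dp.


T = 1 / f
T = 1 / 0.3146
T = 3.1786 s

3.1786


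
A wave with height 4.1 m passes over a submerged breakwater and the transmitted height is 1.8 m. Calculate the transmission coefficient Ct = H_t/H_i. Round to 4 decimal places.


Ct = H_t / H_i
Ct = 1.8 / 4.1
Ct = 0.4390

0.4390


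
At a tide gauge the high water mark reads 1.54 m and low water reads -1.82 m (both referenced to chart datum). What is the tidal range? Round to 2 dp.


Tidal range = High water - Low water
Tidal range = 1.54 - (-1.82)
Tidal range = 3.36 m

3.36


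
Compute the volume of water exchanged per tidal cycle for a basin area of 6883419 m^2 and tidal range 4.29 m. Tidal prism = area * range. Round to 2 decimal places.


Tidal prism = Area * Tidal range
P = 6883419 * 4.29
P = 29529867.51 m^3

29529867.51


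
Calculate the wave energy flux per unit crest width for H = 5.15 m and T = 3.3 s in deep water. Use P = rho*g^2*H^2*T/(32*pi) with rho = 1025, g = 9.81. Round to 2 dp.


P = rho * g^2 * H^2 * T / (32 * pi)
P = 1025 * 9.81^2 * 5.15^2 * 3.3 / (32 * pi)
P = 1025 * 96.2361 * 26.5225 * 3.3 / 100.53096
P = 85879.68 W/m

85879.68


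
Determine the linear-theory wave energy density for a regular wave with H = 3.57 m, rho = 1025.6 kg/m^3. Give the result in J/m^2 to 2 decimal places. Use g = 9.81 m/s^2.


E = (1/8) * rho * g * H^2
E = (1/8) * 1025.6 * 9.81 * 3.57^2
E = 0.125 * 1025.6 * 9.81 * 12.7449
E = 16028.52 J/m^2

16028.52


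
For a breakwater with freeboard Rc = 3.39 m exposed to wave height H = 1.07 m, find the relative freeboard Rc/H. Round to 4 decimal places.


Relative freeboard = Rc / H
= 3.39 / 1.07
= 3.1682

3.1682


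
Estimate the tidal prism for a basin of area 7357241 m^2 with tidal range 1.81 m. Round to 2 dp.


Tidal prism = Area * Tidal range
P = 7357241 * 1.81
P = 13316606.21 m^3

13316606.21


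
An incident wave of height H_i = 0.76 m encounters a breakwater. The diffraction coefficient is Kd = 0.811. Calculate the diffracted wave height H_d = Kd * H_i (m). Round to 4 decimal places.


H_d = Kd * H_i
H_d = 0.811 * 0.76
H_d = 0.6164 m

0.6164


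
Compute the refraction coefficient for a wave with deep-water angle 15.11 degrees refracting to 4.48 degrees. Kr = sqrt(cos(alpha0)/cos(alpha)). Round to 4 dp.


Kr = sqrt(cos(alpha0) / cos(alpha))
cos(15.11) = 0.965427
cos(4.48) = 0.996945
Kr = sqrt(0.965427 / 0.996945)
Kr = sqrt(0.968386)
Kr = 0.9841

0.9841


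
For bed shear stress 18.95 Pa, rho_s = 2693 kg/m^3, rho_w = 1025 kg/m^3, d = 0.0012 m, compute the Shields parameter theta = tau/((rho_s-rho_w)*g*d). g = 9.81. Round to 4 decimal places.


theta = tau / ((rho_s - rho_w) * g * d)
rho_s - rho_w = 2693 - 1025 = 1668
Denominator = 1668 * 9.81 * 0.0012 = 19.635696
theta = 18.95 / 19.635696
theta = 0.9651

0.9651


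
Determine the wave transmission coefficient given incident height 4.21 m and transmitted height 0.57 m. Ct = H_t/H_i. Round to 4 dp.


Ct = H_t / H_i
Ct = 0.57 / 4.21
Ct = 0.1354

0.1354


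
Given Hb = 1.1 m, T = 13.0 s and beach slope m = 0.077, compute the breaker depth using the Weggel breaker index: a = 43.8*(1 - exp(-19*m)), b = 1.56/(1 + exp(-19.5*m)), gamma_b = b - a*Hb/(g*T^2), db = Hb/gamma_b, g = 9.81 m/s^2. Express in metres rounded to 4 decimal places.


a = 43.8 * (1 - exp(-19 * m))
exp(-19 * 0.077) = exp(-1.4630) = 0.231541
a = 43.8 * (1 - 0.231541) = 33.658521
b = 1.56 / (1 + exp(-19.5 * m))
exp(-19.5 * 0.077) = exp(-1.5015) = 0.222796
b = 1.56 / (1 + 0.222796) = 1.275765
Hb / (g * T^2) = 1.1 / (9.81 * 13.0^2) = 1.1 / 1657.8900 = 0.00066349
gamma_b = b - a * Hb/(g*T^2) = 1.275765 - 33.658521 * 0.00066349 = 1.253433
db = Hb / gamma_b = 1.1 / 1.253433
db = 0.8776 m

0.8776


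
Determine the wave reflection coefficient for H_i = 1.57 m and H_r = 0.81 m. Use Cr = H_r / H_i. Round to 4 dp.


Cr = H_r / H_i
Cr = 0.81 / 1.57
Cr = 0.5159

0.5159


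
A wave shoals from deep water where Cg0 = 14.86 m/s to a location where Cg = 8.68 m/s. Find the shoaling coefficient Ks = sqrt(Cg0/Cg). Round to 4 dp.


Ks = sqrt(Cg0 / Cg)
Ks = sqrt(14.86 / 8.68)
Ks = sqrt(1.7120)
Ks = 1.3084

1.3084


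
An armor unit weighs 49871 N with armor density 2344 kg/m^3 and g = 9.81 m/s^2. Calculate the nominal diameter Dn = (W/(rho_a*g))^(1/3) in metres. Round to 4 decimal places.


V = W / (rho_a * g)
V = 49871 / (2344 * 9.81)
V = 49871 / 22994.64
V = 2.168810 m^3
Dn = V^(1/3) = 2.168810^(1/3)
Dn = 1.2944 m

1.2944


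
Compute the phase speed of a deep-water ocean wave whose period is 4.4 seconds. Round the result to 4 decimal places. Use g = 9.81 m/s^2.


We use the deep-water celerity formula:
C = g * T / (2 * pi)
C = 9.81 * 4.4 / (2 * 3.14159...)
C = 43.164000 / 6.283185
C = 6.8698 m/s

6.8698


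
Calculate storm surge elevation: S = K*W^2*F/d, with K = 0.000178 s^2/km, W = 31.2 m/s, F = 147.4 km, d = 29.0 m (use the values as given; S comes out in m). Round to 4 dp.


S = K * W^2 * F / d
W^2 = 31.2^2 = 973.44
S = 0.000178 * 973.44 * 147.4 / 29.0
Numerator = 0.000178 * 973.44 * 147.4 = 25.540340
S = 25.540340 / 29.0 = 0.8807 m

0.8807


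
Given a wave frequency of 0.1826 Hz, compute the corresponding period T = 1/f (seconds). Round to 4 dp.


T = 1 / f
T = 1 / 0.1826
T = 5.4765 s

5.4765


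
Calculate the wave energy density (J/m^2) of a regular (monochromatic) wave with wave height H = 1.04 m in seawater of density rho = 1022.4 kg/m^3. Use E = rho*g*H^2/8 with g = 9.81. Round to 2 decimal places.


E = (1/8) * rho * g * H^2
E = (1/8) * 1022.4 * 9.81 * 1.04^2
E = 0.125 * 1022.4 * 9.81 * 1.0816
E = 1356.02 J/m^2

1356.02


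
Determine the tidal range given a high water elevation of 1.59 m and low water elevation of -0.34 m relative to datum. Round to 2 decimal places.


Tidal range = High water - Low water
Tidal range = 1.59 - (-0.34)
Tidal range = 1.93 m

1.93


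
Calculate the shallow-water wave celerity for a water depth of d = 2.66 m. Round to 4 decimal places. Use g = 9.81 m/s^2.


Using the shallow-water approximation:
C = sqrt(g * d) = sqrt(9.81 * 2.66)
C = sqrt(26.0946)
C = 5.1083 m/s

5.1083


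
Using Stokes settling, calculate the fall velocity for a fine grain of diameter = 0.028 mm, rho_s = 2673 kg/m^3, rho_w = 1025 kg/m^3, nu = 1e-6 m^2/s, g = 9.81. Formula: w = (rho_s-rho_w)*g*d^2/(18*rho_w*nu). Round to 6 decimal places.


w = (rho_s - rho_w) * g * d^2 / (18 * rho_w * nu)
d = 0.028 mm = 0.000028 m
rho_s - rho_w = 2673 - 1025 = 1648
Numerator = 1648 * 9.81 * (0.000028)^2 = 0.000012674834
Denominator = 18 * 1025 * 1e-6 = 0.018450
w = 0.000687 m/s

0.000687


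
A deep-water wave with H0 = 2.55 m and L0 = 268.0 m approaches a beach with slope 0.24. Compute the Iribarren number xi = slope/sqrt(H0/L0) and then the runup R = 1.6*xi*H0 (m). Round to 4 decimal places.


xi = slope / sqrt(H0/L0)
H0/L0 = 2.55/268.0 = 0.009515
sqrt(0.009515) = 0.097544
xi = 0.24 / 0.097544 = 2.460416
R = 1.6 * xi * H0 = 1.6 * 2.460416 * 2.55
R = 10.0385 m

10.0385


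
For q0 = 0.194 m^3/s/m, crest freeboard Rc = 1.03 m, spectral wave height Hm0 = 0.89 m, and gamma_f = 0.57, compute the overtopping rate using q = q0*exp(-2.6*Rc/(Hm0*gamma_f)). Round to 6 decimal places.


q = q0 * exp(-2.6 * Rc / (Hm0 * gamma_f))
Exponent = -2.6 * 1.03 / (0.89 * 0.57)
= -2.6 * 1.03 / 0.5073
= -5.278928
exp(-5.278928) = 0.005098
q = 0.194 * 0.005098
q = 0.000989 m^3/s/m

0.000989


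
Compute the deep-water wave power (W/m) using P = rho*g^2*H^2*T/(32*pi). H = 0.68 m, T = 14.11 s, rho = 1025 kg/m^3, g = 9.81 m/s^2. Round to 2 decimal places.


P = rho * g^2 * H^2 * T / (32 * pi)
P = 1025 * 9.81^2 * 0.68^2 * 14.11 / (32 * pi)
P = 1025 * 96.2361 * 0.4624 * 14.11 / 100.53096
P = 6401.87 W/m

6401.87


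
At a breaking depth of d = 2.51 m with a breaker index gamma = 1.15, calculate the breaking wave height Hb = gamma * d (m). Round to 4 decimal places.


Hb = gamma * d
Hb = 1.15 * 2.51
Hb = 2.8865 m

2.8865


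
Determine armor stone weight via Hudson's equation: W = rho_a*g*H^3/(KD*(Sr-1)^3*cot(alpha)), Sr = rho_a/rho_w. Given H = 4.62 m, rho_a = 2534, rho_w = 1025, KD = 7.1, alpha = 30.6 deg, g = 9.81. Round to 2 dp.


Sr = rho_a / rho_w = 2534 / 1025 = 2.472195
(Sr - 1) = 1.472195
(Sr - 1)^3 = 3.190775
cot(30.6) = 1 / tan(30.6) = 1 / 0.591398 = 1.690908
Numerator = 2534 * 9.81 * 4.62^3 = 2451328.6698
Denominator = 7.1 * 3.190775 * 1.690908 = 38.306667
W = 2451328.6698 / 38.306667
W = 63992.22 N

63992.22


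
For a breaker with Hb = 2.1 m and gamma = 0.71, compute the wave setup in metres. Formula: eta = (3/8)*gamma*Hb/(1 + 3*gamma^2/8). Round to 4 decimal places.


eta = (3/8) * gamma * Hb / (1 + 3*gamma^2/8)
Numerator = (3/8) * 0.71 * 2.1 = 0.559125
Denominator = 1 + 3*0.71^2/8 = 1 + 0.189038 = 1.189038
eta = 0.559125 / 1.189038
eta = 0.4702 m

0.4702


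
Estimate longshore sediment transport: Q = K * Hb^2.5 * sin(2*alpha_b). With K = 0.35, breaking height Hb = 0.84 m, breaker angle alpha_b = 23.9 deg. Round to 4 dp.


Q = K * Hb^2.5 * sin(2 * alpha_b)
Hb^2.5 = 0.84^2.5 = 0.646693
sin(2 * 23.9) = sin(47.8) = 0.740805
Q = 0.35 * 0.646693 * 0.740805
Q = 0.1677 m^3/s

0.1677


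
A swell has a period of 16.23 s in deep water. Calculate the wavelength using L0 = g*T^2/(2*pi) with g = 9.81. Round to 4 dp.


L0 = g * T^2 / (2 * pi)
L0 = 9.81 * 16.23^2 / (2 * pi)
L0 = 9.81 * 263.4129 / 6.28319
L0 = 2584.0805 / 6.28319
L0 = 411.2692 m

411.2692


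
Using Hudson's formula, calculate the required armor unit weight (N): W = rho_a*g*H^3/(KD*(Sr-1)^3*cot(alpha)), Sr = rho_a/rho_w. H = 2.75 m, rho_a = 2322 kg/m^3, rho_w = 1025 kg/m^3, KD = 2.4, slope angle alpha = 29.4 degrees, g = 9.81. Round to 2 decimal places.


Sr = rho_a / rho_w = 2322 / 1025 = 2.265366
(Sr - 1) = 1.265366
(Sr - 1)^3 = 2.026041
cot(29.4) = 1 / tan(29.4) = 1 / 0.563471 = 1.774714
Numerator = 2322 * 9.81 * 2.75^3 = 473728.2722
Denominator = 2.4 * 2.026041 * 1.774714 = 8.629546
W = 473728.2722 / 8.629546
W = 54896.08 N

54896.08


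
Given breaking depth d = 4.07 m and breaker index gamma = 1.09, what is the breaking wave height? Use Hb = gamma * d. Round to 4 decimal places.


Hb = gamma * d
Hb = 1.09 * 4.07
Hb = 4.4363 m

4.4363


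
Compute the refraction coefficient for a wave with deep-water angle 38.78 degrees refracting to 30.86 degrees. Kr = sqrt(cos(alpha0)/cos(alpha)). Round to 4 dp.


Kr = sqrt(cos(alpha0) / cos(alpha))
cos(38.78) = 0.779557
cos(30.86) = 0.858423
Kr = sqrt(0.779557 / 0.858423)
Kr = sqrt(0.908126)
Kr = 0.9530

0.9530


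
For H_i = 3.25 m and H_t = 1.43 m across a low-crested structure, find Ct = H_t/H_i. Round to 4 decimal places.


Ct = H_t / H_i
Ct = 1.43 / 3.25
Ct = 0.4400

0.4400


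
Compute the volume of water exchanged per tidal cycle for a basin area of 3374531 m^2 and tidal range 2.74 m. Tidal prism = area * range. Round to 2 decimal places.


Tidal prism = Area * Tidal range
P = 3374531 * 2.74
P = 9246214.94 m^3

9246214.94


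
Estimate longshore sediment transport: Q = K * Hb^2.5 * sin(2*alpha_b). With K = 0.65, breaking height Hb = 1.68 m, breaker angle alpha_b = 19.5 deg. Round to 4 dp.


Q = K * Hb^2.5 * sin(2 * alpha_b)
Hb^2.5 = 1.68^2.5 = 3.658249
sin(2 * 19.5) = sin(39.0) = 0.629320
Q = 0.65 * 3.658249 * 0.629320
Q = 1.4964 m^3/s

1.4964


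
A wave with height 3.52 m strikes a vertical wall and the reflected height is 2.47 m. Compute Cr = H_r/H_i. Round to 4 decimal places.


Cr = H_r / H_i
Cr = 2.47 / 3.52
Cr = 0.7017

0.7017


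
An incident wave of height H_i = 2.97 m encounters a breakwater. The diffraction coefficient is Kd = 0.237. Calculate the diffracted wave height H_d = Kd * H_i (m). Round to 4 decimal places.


H_d = Kd * H_i
H_d = 0.237 * 2.97
H_d = 0.7039 m

0.7039


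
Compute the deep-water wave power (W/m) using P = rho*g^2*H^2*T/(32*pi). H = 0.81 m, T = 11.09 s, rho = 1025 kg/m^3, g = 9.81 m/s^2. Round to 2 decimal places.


P = rho * g^2 * H^2 * T / (32 * pi)
P = 1025 * 9.81^2 * 0.81^2 * 11.09 / (32 * pi)
P = 1025 * 96.2361 * 0.6561 * 11.09 / 100.53096
P = 7139.43 W/m

7139.43


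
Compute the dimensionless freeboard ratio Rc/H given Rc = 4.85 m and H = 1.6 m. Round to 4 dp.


Relative freeboard = Rc / H
= 4.85 / 1.6
= 3.0313

3.0313


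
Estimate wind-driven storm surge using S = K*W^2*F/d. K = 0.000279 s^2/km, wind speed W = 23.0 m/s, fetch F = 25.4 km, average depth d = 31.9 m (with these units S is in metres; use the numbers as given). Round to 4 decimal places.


S = K * W^2 * F / d
W^2 = 23.0^2 = 529.00
S = 0.000279 * 529.00 * 25.4 / 31.9
Numerator = 0.000279 * 529.00 * 25.4 = 3.748811
S = 3.748811 / 31.9 = 0.1175 m

0.1175


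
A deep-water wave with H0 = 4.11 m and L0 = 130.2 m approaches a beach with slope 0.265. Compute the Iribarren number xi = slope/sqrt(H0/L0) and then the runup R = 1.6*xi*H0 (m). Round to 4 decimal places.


xi = slope / sqrt(H0/L0)
H0/L0 = 4.11/130.2 = 0.031567
sqrt(0.031567) = 0.177671
xi = 0.265 / 0.177671 = 1.491525
R = 1.6 * xi * H0 = 1.6 * 1.491525 * 4.11
R = 9.8083 m

9.8083


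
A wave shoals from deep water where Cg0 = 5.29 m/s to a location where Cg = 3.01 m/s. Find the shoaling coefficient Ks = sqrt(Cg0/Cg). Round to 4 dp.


Ks = sqrt(Cg0 / Cg)
Ks = sqrt(5.29 / 3.01)
Ks = sqrt(1.7575)
Ks = 1.3257

1.3257


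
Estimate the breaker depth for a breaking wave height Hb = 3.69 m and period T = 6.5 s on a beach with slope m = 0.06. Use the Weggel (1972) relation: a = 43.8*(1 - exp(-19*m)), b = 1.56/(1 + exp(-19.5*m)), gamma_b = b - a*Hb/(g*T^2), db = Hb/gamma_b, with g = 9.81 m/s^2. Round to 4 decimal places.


a = 43.8 * (1 - exp(-19 * m))
exp(-19 * 0.06) = exp(-1.1400) = 0.319819
a = 43.8 * (1 - 0.319819) = 29.791927
b = 1.56 / (1 + exp(-19.5 * m))
exp(-19.5 * 0.06) = exp(-1.1700) = 0.310367
b = 1.56 / (1 + 0.310367) = 1.190506
Hb / (g * T^2) = 3.69 / (9.81 * 6.5^2) = 3.69 / 414.4725 = 0.00890288
gamma_b = b - a * Hb/(g*T^2) = 1.190506 - 29.791927 * 0.00890288 = 0.925272
db = Hb / gamma_b = 3.69 / 0.925272
db = 3.9880 m

3.9880


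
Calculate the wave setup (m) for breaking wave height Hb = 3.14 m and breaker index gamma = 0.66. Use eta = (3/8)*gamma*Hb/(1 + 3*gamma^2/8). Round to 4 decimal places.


eta = (3/8) * gamma * Hb / (1 + 3*gamma^2/8)
Numerator = (3/8) * 0.66 * 3.14 = 0.777150
Denominator = 1 + 3*0.66^2/8 = 1 + 0.163350 = 1.163350
eta = 0.777150 / 1.163350
eta = 0.6680 m

0.6680


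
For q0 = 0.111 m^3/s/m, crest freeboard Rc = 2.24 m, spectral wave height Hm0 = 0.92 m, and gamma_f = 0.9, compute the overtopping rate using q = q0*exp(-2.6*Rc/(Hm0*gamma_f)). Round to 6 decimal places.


q = q0 * exp(-2.6 * Rc / (Hm0 * gamma_f))
Exponent = -2.6 * 2.24 / (0.92 * 0.9)
= -2.6 * 2.24 / 0.8280
= -7.033816
exp(-7.033816) = 0.000882
q = 0.111 * 0.000882
q = 0.000098 m^3/s/m

0.000098


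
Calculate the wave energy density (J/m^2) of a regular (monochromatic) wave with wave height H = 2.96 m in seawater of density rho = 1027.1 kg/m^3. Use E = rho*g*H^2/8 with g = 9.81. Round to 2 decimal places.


E = (1/8) * rho * g * H^2
E = (1/8) * 1027.1 * 9.81 * 2.96^2
E = 0.125 * 1027.1 * 9.81 * 8.7616
E = 11035.07 J/m^2

11035.07


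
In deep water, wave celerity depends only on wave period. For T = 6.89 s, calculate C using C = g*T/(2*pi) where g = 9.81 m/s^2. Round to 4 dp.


We use the deep-water celerity formula:
C = g * T / (2 * pi)
C = 9.81 * 6.89 / (2 * 3.14159...)
C = 67.590900 / 6.283185
C = 10.7574 m/s

10.7574


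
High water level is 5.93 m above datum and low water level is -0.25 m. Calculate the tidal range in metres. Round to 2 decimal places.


Tidal range = High water - Low water
Tidal range = 5.93 - (-0.25)
Tidal range = 6.18 m

6.18


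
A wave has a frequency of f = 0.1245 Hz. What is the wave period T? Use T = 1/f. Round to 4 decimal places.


T = 1 / f
T = 1 / 0.1245
T = 8.0321 s

8.0321


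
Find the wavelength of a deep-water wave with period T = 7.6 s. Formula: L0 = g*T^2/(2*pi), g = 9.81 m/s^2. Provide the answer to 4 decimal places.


L0 = g * T^2 / (2 * pi)
L0 = 9.81 * 7.6^2 / (2 * pi)
L0 = 9.81 * 57.7600 / 6.28319
L0 = 566.6256 / 6.28319
L0 = 90.1813 m

90.1813


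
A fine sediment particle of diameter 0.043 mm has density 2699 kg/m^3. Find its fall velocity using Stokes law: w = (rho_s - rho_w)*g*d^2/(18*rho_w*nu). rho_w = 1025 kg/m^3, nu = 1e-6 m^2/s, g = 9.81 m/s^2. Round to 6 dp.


w = (rho_s - rho_w) * g * d^2 / (18 * rho_w * nu)
d = 0.043 mm = 0.000043 m
rho_s - rho_w = 2699 - 1025 = 1674
Numerator = 1674 * 9.81 * (0.000043)^2 = 0.000030364167
Denominator = 18 * 1025 * 1e-6 = 0.018450
w = 0.001646 m/s

0.001646


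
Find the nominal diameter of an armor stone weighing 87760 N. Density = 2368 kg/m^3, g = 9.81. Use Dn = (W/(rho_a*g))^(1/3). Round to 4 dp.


V = W / (rho_a * g)
V = 87760 / (2368 * 9.81)
V = 87760 / 23230.08
V = 3.777860 m^3
Dn = V^(1/3) = 3.777860^(1/3)
Dn = 1.5575 m

1.5575


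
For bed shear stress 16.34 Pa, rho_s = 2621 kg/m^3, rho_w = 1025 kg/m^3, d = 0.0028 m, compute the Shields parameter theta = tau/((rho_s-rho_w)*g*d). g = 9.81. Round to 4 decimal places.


theta = tau / ((rho_s - rho_w) * g * d)
rho_s - rho_w = 2621 - 1025 = 1596
Denominator = 1596 * 9.81 * 0.0028 = 43.838928
theta = 16.34 / 43.838928
theta = 0.3727

0.3727


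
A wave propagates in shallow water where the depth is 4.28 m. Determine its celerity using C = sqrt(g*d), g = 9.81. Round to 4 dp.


Using the shallow-water approximation:
C = sqrt(g * d) = sqrt(9.81 * 4.28)
C = sqrt(41.9868)
C = 6.4797 m/s

6.4797


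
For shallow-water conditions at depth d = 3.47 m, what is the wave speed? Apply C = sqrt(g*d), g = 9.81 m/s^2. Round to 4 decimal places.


Using the shallow-water approximation:
C = sqrt(g * d) = sqrt(9.81 * 3.47)
C = sqrt(34.0407)
C = 5.8344 m/s

5.8344


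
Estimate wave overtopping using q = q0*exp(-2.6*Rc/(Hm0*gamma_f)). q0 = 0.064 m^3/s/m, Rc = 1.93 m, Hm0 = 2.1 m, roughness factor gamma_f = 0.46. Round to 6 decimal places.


q = q0 * exp(-2.6 * Rc / (Hm0 * gamma_f))
Exponent = -2.6 * 1.93 / (2.1 * 0.46)
= -2.6 * 1.93 / 0.9660
= -5.194617
exp(-5.194617) = 0.005546
q = 0.064 * 0.005546
q = 0.000355 m^3/s/m

0.000355


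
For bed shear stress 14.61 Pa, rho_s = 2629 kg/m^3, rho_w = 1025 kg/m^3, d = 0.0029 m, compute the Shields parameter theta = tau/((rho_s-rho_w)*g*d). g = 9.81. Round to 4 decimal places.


theta = tau / ((rho_s - rho_w) * g * d)
rho_s - rho_w = 2629 - 1025 = 1604
Denominator = 1604 * 9.81 * 0.0029 = 45.632196
theta = 14.61 / 45.632196
theta = 0.3202

0.3202


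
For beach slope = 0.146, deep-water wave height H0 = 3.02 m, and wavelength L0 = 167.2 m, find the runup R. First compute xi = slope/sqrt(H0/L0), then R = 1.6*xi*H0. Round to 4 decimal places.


xi = slope / sqrt(H0/L0)
H0/L0 = 3.02/167.2 = 0.018062
sqrt(0.018062) = 0.134396
xi = 0.146 / 0.134396 = 1.086344
R = 1.6 * xi * H0 = 1.6 * 1.086344 * 3.02
R = 5.2492 m

5.2492


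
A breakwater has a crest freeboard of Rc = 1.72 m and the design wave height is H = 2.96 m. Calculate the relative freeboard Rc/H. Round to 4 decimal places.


Relative freeboard = Rc / H
= 1.72 / 2.96
= 0.5811

0.5811


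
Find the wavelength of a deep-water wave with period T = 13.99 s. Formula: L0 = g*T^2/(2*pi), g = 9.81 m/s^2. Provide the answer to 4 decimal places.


L0 = g * T^2 / (2 * pi)
L0 = 9.81 * 13.99^2 / (2 * pi)
L0 = 9.81 * 195.7201 / 6.28319
L0 = 1920.0142 / 6.28319
L0 = 305.5797 m

305.5797


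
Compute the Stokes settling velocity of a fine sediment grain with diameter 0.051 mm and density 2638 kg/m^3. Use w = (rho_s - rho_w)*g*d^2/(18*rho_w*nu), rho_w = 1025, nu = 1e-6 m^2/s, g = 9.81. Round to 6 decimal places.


w = (rho_s - rho_w) * g * d^2 / (18 * rho_w * nu)
d = 0.051 mm = 0.000051 m
rho_s - rho_w = 2638 - 1025 = 1613
Numerator = 1613 * 9.81 * (0.000051)^2 = 0.000041157002
Denominator = 18 * 1025 * 1e-6 = 0.018450
w = 0.002231 m/s

0.002231


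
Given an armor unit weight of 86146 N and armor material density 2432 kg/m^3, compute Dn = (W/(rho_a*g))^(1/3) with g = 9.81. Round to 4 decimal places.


V = W / (rho_a * g)
V = 86146 / (2432 * 9.81)
V = 86146 / 23857.92
V = 3.610793 m^3
Dn = V^(1/3) = 3.610793^(1/3)
Dn = 1.5341 m

1.5341


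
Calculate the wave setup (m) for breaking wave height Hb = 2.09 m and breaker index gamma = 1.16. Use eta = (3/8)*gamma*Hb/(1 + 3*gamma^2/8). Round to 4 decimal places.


eta = (3/8) * gamma * Hb / (1 + 3*gamma^2/8)
Numerator = (3/8) * 1.16 * 2.09 = 0.909150
Denominator = 1 + 3*1.16^2/8 = 1 + 0.504600 = 1.504600
eta = 0.909150 / 1.504600
eta = 0.6042 m

0.6042


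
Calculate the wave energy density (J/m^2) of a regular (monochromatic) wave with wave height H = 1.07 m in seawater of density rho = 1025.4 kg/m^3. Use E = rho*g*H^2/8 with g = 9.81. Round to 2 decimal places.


E = (1/8) * rho * g * H^2
E = (1/8) * 1025.4 * 9.81 * 1.07^2
E = 0.125 * 1025.4 * 9.81 * 1.1449
E = 1439.59 J/m^2

1439.59


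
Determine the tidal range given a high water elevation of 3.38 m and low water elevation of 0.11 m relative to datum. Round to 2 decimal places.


Tidal range = High water - Low water
Tidal range = 3.38 - (0.11)
Tidal range = 3.27 m

3.27


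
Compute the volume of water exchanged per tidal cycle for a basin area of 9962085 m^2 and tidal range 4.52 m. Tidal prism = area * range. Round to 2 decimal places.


Tidal prism = Area * Tidal range
P = 9962085 * 4.52
P = 45028624.20 m^3

45028624.20


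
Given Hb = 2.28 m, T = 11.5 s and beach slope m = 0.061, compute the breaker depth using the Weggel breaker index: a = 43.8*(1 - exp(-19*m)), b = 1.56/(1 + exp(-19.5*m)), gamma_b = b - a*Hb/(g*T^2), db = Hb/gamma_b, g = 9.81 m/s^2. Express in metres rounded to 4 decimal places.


a = 43.8 * (1 - exp(-19 * m))
exp(-19 * 0.061) = exp(-1.1590) = 0.313800
a = 43.8 * (1 - 0.313800) = 30.055568
b = 1.56 / (1 + exp(-19.5 * m))
exp(-19.5 * 0.061) = exp(-1.1895) = 0.304373
b = 1.56 / (1 + 0.304373) = 1.195977
Hb / (g * T^2) = 2.28 / (9.81 * 11.5^2) = 2.28 / 1297.3725 = 0.00175740
gamma_b = b - a * Hb/(g*T^2) = 1.195977 - 30.055568 * 0.00175740 = 1.143157
db = Hb / gamma_b = 2.28 / 1.143157
db = 1.9945 m

1.9945


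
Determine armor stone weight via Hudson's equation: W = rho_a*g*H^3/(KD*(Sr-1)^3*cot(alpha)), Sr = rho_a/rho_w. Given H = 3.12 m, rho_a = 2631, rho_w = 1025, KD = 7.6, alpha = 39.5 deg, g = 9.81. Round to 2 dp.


Sr = rho_a / rho_w = 2631 / 1025 = 2.566829
(Sr - 1) = 1.566829
(Sr - 1)^3 = 3.846494
cot(39.5) = 1 / tan(39.5) = 1 / 0.824336 = 1.213097
Numerator = 2631 * 9.81 * 3.12^3 = 783887.3165
Denominator = 7.6 * 3.846494 * 1.213097 = 35.462892
W = 783887.3165 / 35.462892
W = 22104.44 N

22104.44


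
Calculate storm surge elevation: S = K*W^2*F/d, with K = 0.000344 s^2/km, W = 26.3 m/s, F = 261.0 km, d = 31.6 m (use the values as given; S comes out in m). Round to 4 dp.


S = K * W^2 * F / d
W^2 = 26.3^2 = 691.69
S = 0.000344 * 691.69 * 261.0 / 31.6
Numerator = 0.000344 * 691.69 * 261.0 = 62.102695
S = 62.102695 / 31.6 = 1.9653 m

1.9653


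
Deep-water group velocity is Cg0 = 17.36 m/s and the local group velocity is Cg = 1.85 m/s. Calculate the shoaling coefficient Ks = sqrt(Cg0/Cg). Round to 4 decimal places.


Ks = sqrt(Cg0 / Cg)
Ks = sqrt(17.36 / 1.85)
Ks = sqrt(9.3838)
Ks = 3.0633

3.0633


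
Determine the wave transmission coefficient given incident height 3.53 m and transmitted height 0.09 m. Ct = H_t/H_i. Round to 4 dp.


Ct = H_t / H_i
Ct = 0.09 / 3.53
Ct = 0.0255

0.0255


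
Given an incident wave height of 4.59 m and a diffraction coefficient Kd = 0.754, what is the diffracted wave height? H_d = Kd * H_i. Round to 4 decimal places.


H_d = Kd * H_i
H_d = 0.754 * 4.59
H_d = 3.4609 m

3.4609


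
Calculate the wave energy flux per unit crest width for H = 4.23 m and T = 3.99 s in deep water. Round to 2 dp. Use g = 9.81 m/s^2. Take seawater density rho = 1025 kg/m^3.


P = rho * g^2 * H^2 * T / (32 * pi)
P = 1025 * 9.81^2 * 4.23^2 * 3.99 / (32 * pi)
P = 1025 * 96.2361 * 17.8929 * 3.99 / 100.53096
P = 70051.21 W/m

70051.21


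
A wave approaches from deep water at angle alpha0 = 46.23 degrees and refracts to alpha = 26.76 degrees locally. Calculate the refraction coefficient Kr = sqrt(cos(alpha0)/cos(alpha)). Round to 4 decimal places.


Kr = sqrt(cos(alpha0) / cos(alpha))
cos(46.23) = 0.691765
cos(26.76) = 0.892900
Kr = sqrt(0.691765 / 0.892900)
Kr = sqrt(0.774739)
Kr = 0.8802

0.8802


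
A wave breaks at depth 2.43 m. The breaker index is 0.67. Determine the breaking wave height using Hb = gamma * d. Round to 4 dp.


Hb = gamma * d
Hb = 0.67 * 2.43
Hb = 1.6281 m

1.6281


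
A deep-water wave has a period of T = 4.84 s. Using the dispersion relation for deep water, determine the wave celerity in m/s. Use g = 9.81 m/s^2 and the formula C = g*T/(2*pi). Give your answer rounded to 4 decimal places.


We use the deep-water celerity formula:
C = g * T / (2 * pi)
C = 9.81 * 4.84 / (2 * 3.14159...)
C = 47.480400 / 6.283185
C = 7.5567 m/s

7.5567


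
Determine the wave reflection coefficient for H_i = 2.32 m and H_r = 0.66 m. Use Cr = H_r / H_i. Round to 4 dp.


Cr = H_r / H_i
Cr = 0.66 / 2.32
Cr = 0.2845

0.2845


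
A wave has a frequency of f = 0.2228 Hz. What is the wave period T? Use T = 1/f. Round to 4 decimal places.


T = 1 / f
T = 1 / 0.2228
T = 4.4883 s

4.4883


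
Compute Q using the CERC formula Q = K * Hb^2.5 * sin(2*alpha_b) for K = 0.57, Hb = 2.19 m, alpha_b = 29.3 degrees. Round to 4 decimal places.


Q = K * Hb^2.5 * sin(2 * alpha_b)
Hb^2.5 = 2.19^2.5 = 7.097580
sin(2 * 29.3) = sin(58.6) = 0.853551
Q = 0.57 * 7.097580 * 0.853551
Q = 3.4531 m^3/s

3.4531


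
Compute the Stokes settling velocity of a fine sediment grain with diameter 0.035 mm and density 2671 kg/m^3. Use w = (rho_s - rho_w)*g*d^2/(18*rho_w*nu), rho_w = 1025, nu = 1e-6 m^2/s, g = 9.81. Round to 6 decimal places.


w = (rho_s - rho_w) * g * d^2 / (18 * rho_w * nu)
d = 0.035 mm = 0.000035 m
rho_s - rho_w = 2671 - 1025 = 1646
Numerator = 1646 * 9.81 * (0.000035)^2 = 0.000019780394
Denominator = 18 * 1025 * 1e-6 = 0.018450
w = 0.001072 m/s

0.001072


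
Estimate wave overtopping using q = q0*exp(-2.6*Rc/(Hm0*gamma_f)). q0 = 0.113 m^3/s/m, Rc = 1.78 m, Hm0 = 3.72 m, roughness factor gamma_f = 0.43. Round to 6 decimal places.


q = q0 * exp(-2.6 * Rc / (Hm0 * gamma_f))
Exponent = -2.6 * 1.78 / (3.72 * 0.43)
= -2.6 * 1.78 / 1.5996
= -2.893223
exp(-2.893223) = 0.055397
q = 0.113 * 0.055397
q = 0.006260 m^3/s/m

0.006260


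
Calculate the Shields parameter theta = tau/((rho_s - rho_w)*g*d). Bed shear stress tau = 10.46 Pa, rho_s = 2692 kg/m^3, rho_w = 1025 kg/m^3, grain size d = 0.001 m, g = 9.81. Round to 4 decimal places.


theta = tau / ((rho_s - rho_w) * g * d)
rho_s - rho_w = 2692 - 1025 = 1667
Denominator = 1667 * 9.81 * 0.001 = 16.353270
theta = 10.46 / 16.353270
theta = 0.6396

0.6396


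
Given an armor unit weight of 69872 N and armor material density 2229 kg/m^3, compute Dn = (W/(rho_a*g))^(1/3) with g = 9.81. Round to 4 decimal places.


V = W / (rho_a * g)
V = 69872 / (2229 * 9.81)
V = 69872 / 21866.49
V = 3.195392 m^3
Dn = V^(1/3) = 3.195392^(1/3)
Dn = 1.4729 m

1.4729


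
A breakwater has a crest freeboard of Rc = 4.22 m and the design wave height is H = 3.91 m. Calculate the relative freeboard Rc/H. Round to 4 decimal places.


Relative freeboard = Rc / H
= 4.22 / 3.91
= 1.0793

1.0793


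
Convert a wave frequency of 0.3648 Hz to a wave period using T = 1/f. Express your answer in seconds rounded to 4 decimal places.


T = 1 / f
T = 1 / 0.3648
T = 2.7412 s

2.7412


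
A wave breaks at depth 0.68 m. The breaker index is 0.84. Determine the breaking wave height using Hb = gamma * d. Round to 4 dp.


Hb = gamma * d
Hb = 0.84 * 0.68
Hb = 0.5712 m

0.5712


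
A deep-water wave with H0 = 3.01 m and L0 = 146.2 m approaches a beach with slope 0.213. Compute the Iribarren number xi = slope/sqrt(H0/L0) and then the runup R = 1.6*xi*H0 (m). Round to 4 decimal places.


xi = slope / sqrt(H0/L0)
H0/L0 = 3.01/146.2 = 0.020588
sqrt(0.020588) = 0.143486
xi = 0.213 / 0.143486 = 1.484465
R = 1.6 * xi * H0 = 1.6 * 1.484465 * 3.01
R = 7.1492 m

7.1492


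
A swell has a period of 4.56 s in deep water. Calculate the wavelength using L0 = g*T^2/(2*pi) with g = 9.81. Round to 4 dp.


L0 = g * T^2 / (2 * pi)
L0 = 9.81 * 4.56^2 / (2 * pi)
L0 = 9.81 * 20.7936 / 6.28319
L0 = 203.9852 / 6.28319
L0 = 32.4653 m

32.4653


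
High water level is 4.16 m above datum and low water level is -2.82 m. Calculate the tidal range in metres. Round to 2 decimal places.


Tidal range = High water - Low water
Tidal range = 4.16 - (-2.82)
Tidal range = 6.98 m

6.98


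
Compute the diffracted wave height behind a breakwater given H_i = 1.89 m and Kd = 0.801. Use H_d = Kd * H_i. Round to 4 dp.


H_d = Kd * H_i
H_d = 0.801 * 1.89
H_d = 1.5139 m

1.5139


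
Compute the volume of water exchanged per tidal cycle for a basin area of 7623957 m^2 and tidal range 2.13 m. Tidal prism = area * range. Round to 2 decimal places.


Tidal prism = Area * Tidal range
P = 7623957 * 2.13
P = 16239028.41 m^3

16239028.41


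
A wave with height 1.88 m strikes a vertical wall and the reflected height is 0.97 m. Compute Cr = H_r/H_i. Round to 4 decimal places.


Cr = H_r / H_i
Cr = 0.97 / 1.88
Cr = 0.5160

0.5160


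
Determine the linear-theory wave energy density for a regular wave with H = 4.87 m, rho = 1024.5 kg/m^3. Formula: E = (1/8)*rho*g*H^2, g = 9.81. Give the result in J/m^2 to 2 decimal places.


E = (1/8) * rho * g * H^2
E = (1/8) * 1024.5 * 9.81 * 4.87^2
E = 0.125 * 1024.5 * 9.81 * 23.7169
E = 29795.38 J/m^2

29795.38


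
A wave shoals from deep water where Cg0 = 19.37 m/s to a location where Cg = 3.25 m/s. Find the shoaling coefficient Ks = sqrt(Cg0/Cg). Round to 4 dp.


Ks = sqrt(Cg0 / Cg)
Ks = sqrt(19.37 / 3.25)
Ks = sqrt(5.9600)
Ks = 2.4413

2.4413


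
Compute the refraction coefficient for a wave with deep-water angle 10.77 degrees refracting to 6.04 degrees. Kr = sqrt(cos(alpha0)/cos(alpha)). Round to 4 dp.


Kr = sqrt(cos(alpha0) / cos(alpha))
cos(10.77) = 0.982385
cos(6.04) = 0.994449
Kr = sqrt(0.982385 / 0.994449)
Kr = sqrt(0.987869)
Kr = 0.9939

0.9939


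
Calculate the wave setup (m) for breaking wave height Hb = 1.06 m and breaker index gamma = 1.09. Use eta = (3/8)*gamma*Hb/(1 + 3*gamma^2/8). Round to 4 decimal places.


eta = (3/8) * gamma * Hb / (1 + 3*gamma^2/8)
Numerator = (3/8) * 1.09 * 1.06 = 0.433275
Denominator = 1 + 3*1.09^2/8 = 1 + 0.445538 = 1.445538
eta = 0.433275 / 1.445538
eta = 0.2997 m

0.2997


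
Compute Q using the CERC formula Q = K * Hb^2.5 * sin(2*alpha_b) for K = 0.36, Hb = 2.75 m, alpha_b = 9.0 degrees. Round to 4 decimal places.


Q = K * Hb^2.5 * sin(2 * alpha_b)
Hb^2.5 = 2.75^2.5 = 12.540987
sin(2 * 9.0) = sin(18.0) = 0.309017
Q = 0.36 * 12.540987 * 0.309017
Q = 1.3951 m^3/s

1.3951


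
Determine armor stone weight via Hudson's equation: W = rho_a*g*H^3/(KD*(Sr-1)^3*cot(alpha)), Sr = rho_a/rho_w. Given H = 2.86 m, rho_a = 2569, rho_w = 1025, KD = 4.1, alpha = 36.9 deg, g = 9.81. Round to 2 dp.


Sr = rho_a / rho_w = 2569 / 1025 = 2.506341
(Sr - 1) = 1.506341
(Sr - 1)^3 = 3.417986
cot(36.9) = 1 / tan(36.9) = 1 / 0.750821 = 1.331875
Numerator = 2569 * 9.81 * 2.86^3 = 589564.3452
Denominator = 4.1 * 3.417986 * 1.331875 = 18.664553
W = 589564.3452 / 18.664553
W = 31587.38 N

31587.38


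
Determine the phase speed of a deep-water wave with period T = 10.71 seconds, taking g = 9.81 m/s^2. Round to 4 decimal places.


We use the deep-water celerity formula:
C = g * T / (2 * pi)
C = 9.81 * 10.71 / (2 * 3.14159...)
C = 105.065100 / 6.283185
C = 16.7216 m/s

16.7216


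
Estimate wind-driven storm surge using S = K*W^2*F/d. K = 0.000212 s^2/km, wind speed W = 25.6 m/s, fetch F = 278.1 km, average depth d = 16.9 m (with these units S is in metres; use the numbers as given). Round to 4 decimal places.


S = K * W^2 * F / d
W^2 = 25.6^2 = 655.36
S = 0.000212 * 655.36 * 278.1 / 16.9
Numerator = 0.000212 * 655.36 * 278.1 = 38.638191
S = 38.638191 / 16.9 = 2.2863 m

2.2863


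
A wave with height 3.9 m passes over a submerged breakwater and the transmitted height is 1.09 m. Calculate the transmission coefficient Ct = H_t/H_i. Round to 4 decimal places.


Ct = H_t / H_i
Ct = 1.09 / 3.9
Ct = 0.2795

0.2795


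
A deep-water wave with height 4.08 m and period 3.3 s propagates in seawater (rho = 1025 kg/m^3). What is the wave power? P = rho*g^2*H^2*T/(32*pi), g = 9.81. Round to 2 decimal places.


P = rho * g^2 * H^2 * T / (32 * pi)
P = 1025 * 9.81^2 * 4.08^2 * 3.3 / (32 * pi)
P = 1025 * 96.2361 * 16.6464 * 3.3 / 100.53096
P = 53900.93 W/m

53900.93
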